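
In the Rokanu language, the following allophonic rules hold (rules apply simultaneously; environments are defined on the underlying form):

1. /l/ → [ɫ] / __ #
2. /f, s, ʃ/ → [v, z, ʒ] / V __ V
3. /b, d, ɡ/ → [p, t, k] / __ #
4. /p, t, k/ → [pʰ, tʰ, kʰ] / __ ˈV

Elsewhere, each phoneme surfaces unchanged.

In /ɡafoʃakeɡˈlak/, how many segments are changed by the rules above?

2

Segments that undergo a rule: /f/ → [v] (rule 2); /ʃ/ → [ʒ] (rule 2).
All other segments surface unchanged.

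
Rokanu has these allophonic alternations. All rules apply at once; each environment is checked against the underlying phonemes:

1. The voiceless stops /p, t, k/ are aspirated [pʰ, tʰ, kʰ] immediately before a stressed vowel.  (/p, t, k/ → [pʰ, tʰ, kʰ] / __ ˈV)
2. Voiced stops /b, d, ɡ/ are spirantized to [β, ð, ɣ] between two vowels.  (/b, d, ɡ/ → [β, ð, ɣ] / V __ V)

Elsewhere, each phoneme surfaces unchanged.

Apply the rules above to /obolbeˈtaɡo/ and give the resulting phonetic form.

[oβolbeˈtʰaɣo]

/o/ (word-initial) is unaffected → [o].
/b/ (between /o/ and /o/): between two vowels, so rule 2 applies → [β].
/o/ — not in any rule's target class → [o].
/l/ stays [l].
/b/ — between /l/ and /e/; rule 2 does not apply here → [b].
/e/ (between /b/ and /t/): no rule targets it → [e].
/t/ (between /e/ and /a/) occurs immediately before a stressed vowel → [tʰ] by rule 1.
/a/ (between /t/ and /ɡ/) is unaffected → [a].
/ɡ/ (between /a/ and /o/) occurs between two vowels → [ɣ] by rule 2.
/o/ (word-final): no rule targets it → [o].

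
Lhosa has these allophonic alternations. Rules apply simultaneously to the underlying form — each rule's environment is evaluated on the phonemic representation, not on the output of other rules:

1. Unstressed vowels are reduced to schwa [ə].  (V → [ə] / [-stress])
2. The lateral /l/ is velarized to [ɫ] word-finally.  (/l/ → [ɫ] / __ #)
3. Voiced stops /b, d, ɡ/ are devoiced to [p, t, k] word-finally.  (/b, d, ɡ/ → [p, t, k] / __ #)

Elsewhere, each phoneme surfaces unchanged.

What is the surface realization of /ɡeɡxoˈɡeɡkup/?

/ɡ/ (word-initial) fails the environment for rule 3, so it stays [ɡ].
Rule 1 applies to /e/ (between /ɡ/ and /ɡ/: in an unstressed syllable) → [ə].
/ɡ/ (between /e/ and /x/) fails the environment for rule 3, so it stays [ɡ].
/x/ stays [x].
/o/ (between /x/ and /ɡ/): in an unstressed syllable, so rule 1 applies → [ə].
/ɡ/ (between /o/ and /e/): rule 3 targets it, but not word-finally → unchanged [ɡ].
/e/ (between /ɡ/ and /ɡ/): rule 1 targets it, but not in an unstressed syllable → unchanged [e].
/ɡ/ (between /e/ and /k/) fails the environment for rule 3, so it stays [ɡ].
/k/ (between /ɡ/ and /u/): no rule targets it → [k].
Rule 1 applies to /u/ (between /k/ and /p/: in an unstressed syllable) → [ə].
/p/ — not in any rule's target class → [p].

[ɡəɡxəˈɡeɡkəp]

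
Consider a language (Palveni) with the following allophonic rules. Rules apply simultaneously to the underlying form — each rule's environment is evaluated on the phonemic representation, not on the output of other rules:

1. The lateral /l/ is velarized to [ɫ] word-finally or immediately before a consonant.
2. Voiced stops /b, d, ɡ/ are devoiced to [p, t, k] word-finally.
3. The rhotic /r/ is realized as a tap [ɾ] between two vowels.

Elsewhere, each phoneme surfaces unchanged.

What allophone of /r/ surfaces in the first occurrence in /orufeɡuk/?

[ɾ]

/r/ meets the environment for rule 3 (between two vowels) → [ɾ].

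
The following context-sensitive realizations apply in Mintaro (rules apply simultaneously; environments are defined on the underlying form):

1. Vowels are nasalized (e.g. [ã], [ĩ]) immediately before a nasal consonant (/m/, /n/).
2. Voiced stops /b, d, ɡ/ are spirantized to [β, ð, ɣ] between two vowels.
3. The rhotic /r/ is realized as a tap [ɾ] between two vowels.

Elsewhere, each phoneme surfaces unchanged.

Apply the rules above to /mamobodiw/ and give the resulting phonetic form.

/m/ (word-initial) is unaffected → [m].
/a/ — between /m/ and /m/, before a nasal consonant — surfaces as [ã] (rule 1).
/m/ (between /a/ and /o/): no rule targets it → [m].
/o/ (between /m/ and /b/) is in the target of rule 1 but the environment (before a nasal consonant) is not met → [o].
/b/ meets the environment for rule 2 (between two vowels) → [β].
/o/ (between /b/ and /d/) fails the environment for rule 1, so it stays [o].
/d/ — between /o/ and /i/, between two vowels — surfaces as [ð] (rule 2).
/i/ — between /d/ and /w/; rule 1 does not apply here → [i].
/w/ (word-final): no rule targets it → [w].

[mãmoβoðiw]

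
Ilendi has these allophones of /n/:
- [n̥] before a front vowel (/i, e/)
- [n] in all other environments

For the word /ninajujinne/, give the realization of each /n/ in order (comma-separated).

Occurrence 1 (position 1): before a front vowel (/i, e/) → [n̥].
Occurrence 2 (position 3): no conditioning environment matches → elsewhere allophone [n].
Occurrence 3 (position 9): no conditioning environment matches → elsewhere allophone [n].
Occurrence 4 (position 10): before a front vowel (/i, e/) → [n̥].

[n̥], [n], [n], [n̥]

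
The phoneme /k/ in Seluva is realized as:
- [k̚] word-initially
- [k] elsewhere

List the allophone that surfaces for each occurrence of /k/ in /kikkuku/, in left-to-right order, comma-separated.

Occurrence 1 (position 1): word-initially → [k̚].
Occurrence 2 (position 3): no conditioning environment matches → elsewhere allophone [k].
Occurrence 3 (position 4): no conditioning environment matches → elsewhere allophone [k].
Occurrence 4 (position 6): no conditioning environment matches → elsewhere allophone [k].

[k̚], [k], [k], [k]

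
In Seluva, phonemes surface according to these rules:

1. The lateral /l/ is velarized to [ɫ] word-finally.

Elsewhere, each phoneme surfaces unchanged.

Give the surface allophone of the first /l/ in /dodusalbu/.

[l]

/l/ — between /a/ and /b/; rule 1 does not apply here → [l].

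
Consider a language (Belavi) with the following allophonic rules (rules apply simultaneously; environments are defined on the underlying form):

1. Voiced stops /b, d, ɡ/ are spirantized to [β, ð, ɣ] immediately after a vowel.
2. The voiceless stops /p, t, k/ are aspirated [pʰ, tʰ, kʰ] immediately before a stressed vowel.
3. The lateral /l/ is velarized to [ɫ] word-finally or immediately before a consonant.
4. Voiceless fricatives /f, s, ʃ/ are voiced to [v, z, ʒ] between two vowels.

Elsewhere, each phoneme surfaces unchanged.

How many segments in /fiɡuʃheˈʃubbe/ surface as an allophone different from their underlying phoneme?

3

Segments that undergo a rule: /ɡ/ → [ɣ] (rule 1); /ʃ/ → [ʒ] (rule 4); /b/ → [β] (rule 1).
All other segments surface unchanged.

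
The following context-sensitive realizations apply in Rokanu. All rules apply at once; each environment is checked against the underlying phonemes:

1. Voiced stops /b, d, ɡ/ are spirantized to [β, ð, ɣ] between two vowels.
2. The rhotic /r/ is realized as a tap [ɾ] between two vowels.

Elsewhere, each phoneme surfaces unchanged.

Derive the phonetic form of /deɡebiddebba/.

/d/ — word-initial; rule 1 does not apply here → [d].
/e/ (between /d/ and /ɡ/) is unaffected → [e].
/ɡ/ — between /e/ and /e/, between two vowels — surfaces as [ɣ] (rule 1).
/e/ (between /ɡ/ and /b/): no rule targets it → [e].
Rule 1 applies to /b/ (between /e/ and /i/: between two vowels) → [β].
/i/ (between /b/ and /d/): no rule targets it → [i].
/d/ (between /i/ and /d/) is in the target of rule 1 but the environment (between two vowels) is not met → [d].
/d/ — between /d/ and /e/; rule 1 does not apply here → [d].
/e/ (between /d/ and /b/): no rule targets it → [e].
/b/ — between /e/ and /b/; rule 1 does not apply here → [b].
/b/ — between /b/ and /a/; rule 1 does not apply here → [b].
/a/ stays [a].

[deɣeβiddebba]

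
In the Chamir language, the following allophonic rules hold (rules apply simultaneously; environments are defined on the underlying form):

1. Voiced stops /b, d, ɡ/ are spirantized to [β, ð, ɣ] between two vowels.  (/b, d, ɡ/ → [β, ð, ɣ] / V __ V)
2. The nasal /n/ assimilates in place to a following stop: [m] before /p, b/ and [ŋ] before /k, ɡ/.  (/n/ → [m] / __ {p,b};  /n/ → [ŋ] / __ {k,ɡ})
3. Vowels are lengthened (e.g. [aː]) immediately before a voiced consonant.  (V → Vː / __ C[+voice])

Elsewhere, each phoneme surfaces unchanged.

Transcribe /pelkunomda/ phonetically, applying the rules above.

[peːlkuːnoːmda]

/p/ — not in any rule's target class → [p].
/e/ (between /p/ and /l/) occurs before a voiced consonant → [eː] by rule 3.
/l/ (between /e/ and /k/) is unaffected → [l].
/k/ (between /l/ and /u/) is unaffected → [k].
Rule 3 applies to /u/ (between /k/ and /n/: before a voiced consonant) → [uː].
/n/ — between /u/ and /o/; rule 2 does not apply here → [n].
/o/ meets the environment for rule 3 (before a voiced consonant) → [oː].
/m/ stays [m].
/d/ (between /m/ and /a/) is in the target of rule 1 but the environment (between two vowels) is not met → [d].
/a/ (word-final) fails the environment for rule 3, so it stays [a].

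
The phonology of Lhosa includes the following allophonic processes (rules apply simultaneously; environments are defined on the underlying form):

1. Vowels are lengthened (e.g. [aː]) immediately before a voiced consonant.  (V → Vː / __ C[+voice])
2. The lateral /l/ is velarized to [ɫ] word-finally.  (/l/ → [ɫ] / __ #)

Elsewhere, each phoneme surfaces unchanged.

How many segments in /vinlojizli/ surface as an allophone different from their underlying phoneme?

Segments that undergo a rule: /i/ → [iː] (rule 1); /o/ → [oː] (rule 1); /i/ → [iː] (rule 1).
All other segments surface unchanged.

3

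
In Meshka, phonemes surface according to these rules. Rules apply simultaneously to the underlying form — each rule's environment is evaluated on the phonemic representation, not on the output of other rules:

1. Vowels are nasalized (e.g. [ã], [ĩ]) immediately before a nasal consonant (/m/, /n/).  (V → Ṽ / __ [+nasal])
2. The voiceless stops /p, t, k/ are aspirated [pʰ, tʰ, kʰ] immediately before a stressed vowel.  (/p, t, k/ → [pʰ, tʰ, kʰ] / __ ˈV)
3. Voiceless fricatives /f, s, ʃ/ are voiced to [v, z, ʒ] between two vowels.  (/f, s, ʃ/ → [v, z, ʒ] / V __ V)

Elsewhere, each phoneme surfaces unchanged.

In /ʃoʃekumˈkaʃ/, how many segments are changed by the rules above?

Segments that undergo a rule: /ʃ/ → [ʒ] (rule 3); /u/ → [ũ] (rule 1); /k/ → [kʰ] (rule 2).
All other segments surface unchanged.

3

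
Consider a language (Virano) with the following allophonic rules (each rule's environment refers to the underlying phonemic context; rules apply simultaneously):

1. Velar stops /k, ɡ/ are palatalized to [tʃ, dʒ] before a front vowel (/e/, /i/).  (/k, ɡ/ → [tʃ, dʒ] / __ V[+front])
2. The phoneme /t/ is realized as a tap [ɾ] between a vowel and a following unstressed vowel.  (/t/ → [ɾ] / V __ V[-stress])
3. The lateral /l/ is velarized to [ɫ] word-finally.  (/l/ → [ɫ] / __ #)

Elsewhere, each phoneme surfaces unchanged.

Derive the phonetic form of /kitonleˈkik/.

/k/ (word-initial): before a front vowel, so rule 1 applies → [tʃ].
/i/ stays [i].
/t/ (between /i/ and /o/): between a vowel and a following unstressed vowel, so rule 2 applies → [ɾ].
/o/ stays [o].
/n/ — not in any rule's target class → [n].
/l/ (between /n/ and /e/) is in the target of rule 3 but the environment (word-finally) is not met → [l].
/e/ (between /l/ and /k/): no rule targets it → [e].
/k/ (between /e/ and /i/): before a front vowel, so rule 1 applies → [tʃ].
/i/ stays [i].
/k/ (word-final) fails the environment for rule 1, so it stays [k].

[tʃiɾonleˈtʃik]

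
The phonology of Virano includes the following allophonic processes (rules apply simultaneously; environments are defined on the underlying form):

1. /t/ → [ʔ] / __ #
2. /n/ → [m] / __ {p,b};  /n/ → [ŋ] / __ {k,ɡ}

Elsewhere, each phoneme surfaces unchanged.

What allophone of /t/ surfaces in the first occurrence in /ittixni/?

/t/ (between /i/ and /t/) is in the target of rule 1 but the environment (word-finally) is not met → [t].

[t]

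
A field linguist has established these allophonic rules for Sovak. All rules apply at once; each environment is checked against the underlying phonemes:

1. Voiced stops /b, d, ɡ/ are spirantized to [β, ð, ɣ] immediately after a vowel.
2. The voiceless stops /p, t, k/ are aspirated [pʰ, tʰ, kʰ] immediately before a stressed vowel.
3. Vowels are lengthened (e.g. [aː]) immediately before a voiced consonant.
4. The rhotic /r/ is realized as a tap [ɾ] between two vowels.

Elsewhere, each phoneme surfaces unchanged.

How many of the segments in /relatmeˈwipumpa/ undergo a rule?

Segments that undergo a rule: /e/ → [eː] (rule 3); /e/ → [eː] (rule 3); /u/ → [uː] (rule 3).
All other segments surface unchanged.

3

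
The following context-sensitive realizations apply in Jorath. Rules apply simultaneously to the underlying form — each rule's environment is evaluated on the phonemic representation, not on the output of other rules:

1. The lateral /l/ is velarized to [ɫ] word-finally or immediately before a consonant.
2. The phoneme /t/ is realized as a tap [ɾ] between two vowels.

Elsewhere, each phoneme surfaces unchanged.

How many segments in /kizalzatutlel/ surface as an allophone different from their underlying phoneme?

3

Segments that undergo a rule: /l/ → [ɫ] (rule 1); /t/ → [ɾ] (rule 2); /l/ → [ɫ] (rule 1).
All other segments surface unchanged.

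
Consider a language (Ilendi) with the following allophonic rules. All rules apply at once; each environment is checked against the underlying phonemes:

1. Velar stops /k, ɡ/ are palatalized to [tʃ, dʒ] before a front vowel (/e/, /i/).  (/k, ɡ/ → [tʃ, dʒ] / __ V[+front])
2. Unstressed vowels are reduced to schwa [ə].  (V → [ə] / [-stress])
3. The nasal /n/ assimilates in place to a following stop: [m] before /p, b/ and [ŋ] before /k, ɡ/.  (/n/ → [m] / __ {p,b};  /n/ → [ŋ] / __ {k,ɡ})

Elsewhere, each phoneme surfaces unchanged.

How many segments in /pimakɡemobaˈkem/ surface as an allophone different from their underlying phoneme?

7

Segments that undergo a rule: /i/ → [ə] (rule 2); /a/ → [ə] (rule 2); /ɡ/ → [dʒ] (rule 1); /e/ → [ə] (rule 2); /o/ → [ə] (rule 2); /a/ → [ə] (rule 2); /k/ → [tʃ] (rule 1).
All other segments surface unchanged.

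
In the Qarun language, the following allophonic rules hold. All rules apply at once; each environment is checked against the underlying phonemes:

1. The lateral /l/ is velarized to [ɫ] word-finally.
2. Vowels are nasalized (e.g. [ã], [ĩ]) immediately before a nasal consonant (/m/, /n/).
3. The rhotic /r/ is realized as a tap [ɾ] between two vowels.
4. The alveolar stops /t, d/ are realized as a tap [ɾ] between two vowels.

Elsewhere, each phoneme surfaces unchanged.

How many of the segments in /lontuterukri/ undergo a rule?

Segments that undergo a rule: /o/ → [õ] (rule 2); /t/ → [ɾ] (rule 4); /r/ → [ɾ] (rule 3).
All other segments surface unchanged.

3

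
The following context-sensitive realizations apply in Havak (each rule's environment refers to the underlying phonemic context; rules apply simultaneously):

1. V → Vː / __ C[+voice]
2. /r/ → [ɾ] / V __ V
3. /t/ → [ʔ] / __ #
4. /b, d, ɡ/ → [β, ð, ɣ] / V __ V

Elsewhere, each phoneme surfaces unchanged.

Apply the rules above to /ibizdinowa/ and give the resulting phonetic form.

[iːβiːzdiːnoːwa]

Rule 1 applies to /i/ (word-initial: before a voiced consonant) → [iː].
/b/ — between /i/ and /i/, between two vowels — surfaces as [β] (rule 4).
/i/ (between /b/ and /z/): before a voiced consonant, so rule 1 applies → [iː].
/z/ stays [z].
/d/ (between /z/ and /i/) fails the environment for rule 4, so it stays [d].
/i/ (between /d/ and /n/) occurs before a voiced consonant → [iː] by rule 1.
/n/ (between /i/ and /o/): no rule targets it → [n].
Rule 1 applies to /o/ (between /n/ and /w/: before a voiced consonant) → [oː].
/w/ (between /o/ and /a/) is unaffected → [w].
/a/ (word-final) fails the environment for rule 1, so it stays [a].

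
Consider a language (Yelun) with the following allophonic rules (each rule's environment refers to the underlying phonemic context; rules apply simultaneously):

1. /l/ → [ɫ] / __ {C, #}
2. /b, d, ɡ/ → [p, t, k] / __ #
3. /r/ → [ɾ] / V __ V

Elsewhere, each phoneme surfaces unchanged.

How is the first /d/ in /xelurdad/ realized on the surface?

[d]

/d/ — between /r/ and /a/; rule 2 does not apply here → [d].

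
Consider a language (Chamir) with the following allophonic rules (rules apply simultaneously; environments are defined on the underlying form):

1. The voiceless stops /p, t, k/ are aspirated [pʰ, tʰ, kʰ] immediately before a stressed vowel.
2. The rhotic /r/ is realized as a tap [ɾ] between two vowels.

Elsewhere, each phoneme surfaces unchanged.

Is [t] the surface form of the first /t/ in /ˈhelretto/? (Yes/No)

Yes

/t/ — between /e/ and /t/; rule 1 does not apply here → [t].
The actual realization is [t], which matches [t].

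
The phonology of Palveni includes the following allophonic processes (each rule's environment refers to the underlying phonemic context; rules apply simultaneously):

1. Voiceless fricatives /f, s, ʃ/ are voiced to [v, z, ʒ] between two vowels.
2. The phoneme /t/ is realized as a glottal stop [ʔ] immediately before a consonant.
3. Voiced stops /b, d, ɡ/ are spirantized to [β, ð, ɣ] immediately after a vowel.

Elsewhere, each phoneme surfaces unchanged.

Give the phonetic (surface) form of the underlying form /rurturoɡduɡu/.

[rurturoɣduɣu]

/r/ stays [r].
/u/ (between /r/ and /r/) is unaffected → [u].
/r/ (between /u/ and /t/) is unaffected → [r].
/t/ (between /r/ and /u/) is in the target of rule 2 but the environment (immediately before a consonant) is not met → [t].
/u/ — not in any rule's target class → [u].
/r/ stays [r].
/o/ — not in any rule's target class → [o].
/ɡ/ meets the environment for rule 3 (immediately after a vowel) → [ɣ].
/d/ (between /ɡ/ and /u/) is in the target of rule 3 but the environment (immediately after a vowel) is not met → [d].
/u/ (between /d/ and /ɡ/) is unaffected → [u].
Rule 3 applies to /ɡ/ (between /u/ and /u/: immediately after a vowel) → [ɣ].
/u/ (word-final) is unaffected → [u].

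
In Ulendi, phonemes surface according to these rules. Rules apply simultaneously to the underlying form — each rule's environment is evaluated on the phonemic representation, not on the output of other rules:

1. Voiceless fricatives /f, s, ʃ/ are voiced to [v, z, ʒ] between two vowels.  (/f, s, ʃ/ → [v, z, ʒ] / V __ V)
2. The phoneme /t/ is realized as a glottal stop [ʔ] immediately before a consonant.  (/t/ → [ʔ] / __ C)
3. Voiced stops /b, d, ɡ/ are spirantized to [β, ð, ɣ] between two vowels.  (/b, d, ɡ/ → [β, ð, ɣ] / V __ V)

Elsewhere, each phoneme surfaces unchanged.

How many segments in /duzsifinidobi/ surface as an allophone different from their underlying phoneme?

Segments that undergo a rule: /f/ → [v] (rule 1); /d/ → [ð] (rule 3); /b/ → [β] (rule 3).
All other segments surface unchanged.

3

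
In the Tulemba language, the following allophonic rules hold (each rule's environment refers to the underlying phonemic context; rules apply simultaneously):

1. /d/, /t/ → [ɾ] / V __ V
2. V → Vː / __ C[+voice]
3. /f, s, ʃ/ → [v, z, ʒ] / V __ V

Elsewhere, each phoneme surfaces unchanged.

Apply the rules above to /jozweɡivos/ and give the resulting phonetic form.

[joːzweːɡiːvos]

/j/ (word-initial) is unaffected → [j].
/o/ — between /j/ and /z/, before a voiced consonant — surfaces as [oː] (rule 2).
/z/ — not in any rule's target class → [z].
/w/ (between /z/ and /e/) is unaffected → [w].
/e/ (between /w/ and /ɡ/): before a voiced consonant, so rule 2 applies → [eː].
/ɡ/ — not in any rule's target class → [ɡ].
/i/ meets the environment for rule 2 (before a voiced consonant) → [iː].
/v/ stays [v].
/o/ (between /v/ and /s/): rule 2 targets it, but not before a voiced consonant → unchanged [o].
/s/ (word-final) fails the environment for rule 3, so it stays [s].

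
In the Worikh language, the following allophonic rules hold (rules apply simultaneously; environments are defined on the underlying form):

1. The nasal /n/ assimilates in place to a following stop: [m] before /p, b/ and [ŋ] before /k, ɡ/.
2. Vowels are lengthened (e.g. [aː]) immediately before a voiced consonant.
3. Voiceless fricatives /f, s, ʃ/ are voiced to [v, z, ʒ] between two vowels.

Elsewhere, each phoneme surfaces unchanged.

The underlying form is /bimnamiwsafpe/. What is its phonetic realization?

[biːmnaːmiːwsafpe]

/b/ (word-initial): no rule targets it → [b].
/i/ (between /b/ and /m/): before a voiced consonant, so rule 2 applies → [iː].
/m/ stays [m].
/n/ (between /m/ and /a/): rule 1 targets it, but not before a labial or velar stop → unchanged [n].
/a/ — between /n/ and /m/, before a voiced consonant — surfaces as [aː] (rule 2).
/m/ (between /a/ and /i/): no rule targets it → [m].
/i/ (between /m/ and /w/): before a voiced consonant, so rule 2 applies → [iː].
/w/ — not in any rule's target class → [w].
/s/ (between /w/ and /a/) fails the environment for rule 3, so it stays [s].
/a/ (between /s/ and /f/): rule 2 targets it, but not before a voiced consonant → unchanged [a].
/f/ (between /a/ and /p/) fails the environment for rule 3, so it stays [f].
/p/ stays [p].
/e/ (word-final) is in the target of rule 2 but the environment (before a voiced consonant) is not met → [e].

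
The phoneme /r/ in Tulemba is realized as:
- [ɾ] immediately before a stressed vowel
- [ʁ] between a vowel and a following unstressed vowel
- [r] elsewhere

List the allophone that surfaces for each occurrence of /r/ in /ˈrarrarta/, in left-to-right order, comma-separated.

Occurrence 1 (position 1): immediately before a stressed vowel → [ɾ].
Occurrence 2 (position 3): no conditioning environment matches → elsewhere allophone [r].
Occurrence 3 (position 4): no conditioning environment matches → elsewhere allophone [r].
Occurrence 4 (position 6): no conditioning environment matches → elsewhere allophone [r].

[ɾ], [r], [r], [r]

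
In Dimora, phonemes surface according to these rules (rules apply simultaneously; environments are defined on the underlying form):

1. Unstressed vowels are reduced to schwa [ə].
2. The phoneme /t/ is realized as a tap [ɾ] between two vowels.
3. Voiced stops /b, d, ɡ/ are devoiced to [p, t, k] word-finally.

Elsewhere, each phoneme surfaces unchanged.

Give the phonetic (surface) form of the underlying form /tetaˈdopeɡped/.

[təɾəˈdopəɡpət]

/t/ (word-initial) fails the environment for rule 2, so it stays [t].
/e/ (between /t/ and /t/): in an unstressed syllable, so rule 1 applies → [ə].
/t/ — between /e/ and /a/, between two vowels — surfaces as [ɾ] (rule 2).
/a/ meets the environment for rule 1 (in an unstressed syllable) → [ə].
/d/ (between /a/ and /o/) is in the target of rule 3 but the environment (word-finally) is not met → [d].
/o/ (between /d/ and /p/) is in the target of rule 1 but the environment (in an unstressed syllable) is not met → [o].
/p/ — not in any rule's target class → [p].
/e/ meets the environment for rule 1 (in an unstressed syllable) → [ə].
/ɡ/ (between /e/ and /p/): rule 3 targets it, but not word-finally → unchanged [ɡ].
/p/ (between /ɡ/ and /e/): no rule targets it → [p].
/e/ (between /p/ and /d/): in an unstressed syllable, so rule 1 applies → [ə].
/d/ meets the environment for rule 3 (word-finally) → [t].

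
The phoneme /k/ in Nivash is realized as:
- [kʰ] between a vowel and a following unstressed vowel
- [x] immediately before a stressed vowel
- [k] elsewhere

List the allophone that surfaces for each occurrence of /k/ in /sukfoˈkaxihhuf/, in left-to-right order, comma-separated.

[k], [x]

Occurrence 1 (position 3): no conditioning environment matches → elsewhere allophone [k].
Occurrence 2 (position 6): immediately before a stressed vowel → [x].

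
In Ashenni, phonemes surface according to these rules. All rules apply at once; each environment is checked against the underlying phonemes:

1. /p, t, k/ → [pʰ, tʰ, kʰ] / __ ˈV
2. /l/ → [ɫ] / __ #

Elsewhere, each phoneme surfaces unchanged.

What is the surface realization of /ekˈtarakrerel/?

/e/ stays [e].
/k/ (between /e/ and /t/): rule 1 targets it, but not immediately before a stressed vowel → unchanged [k].
/t/ (between /k/ and /a/) occurs immediately before a stressed vowel → [tʰ] by rule 1.
/a/ (between /t/ and /r/) is unaffected → [a].
/r/ — not in any rule's target class → [r].
/a/ (between /r/ and /k/) is unaffected → [a].
/k/ (between /a/ and /r/) fails the environment for rule 1, so it stays [k].
/r/ stays [r].
/e/ (between /r/ and /r/): no rule targets it → [e].
/r/ (between /e/ and /e/): no rule targets it → [r].
/e/ stays [e].
/l/ (word-final) occurs word-finally → [ɫ] by rule 2.

[ekˈtʰarakrereɫ]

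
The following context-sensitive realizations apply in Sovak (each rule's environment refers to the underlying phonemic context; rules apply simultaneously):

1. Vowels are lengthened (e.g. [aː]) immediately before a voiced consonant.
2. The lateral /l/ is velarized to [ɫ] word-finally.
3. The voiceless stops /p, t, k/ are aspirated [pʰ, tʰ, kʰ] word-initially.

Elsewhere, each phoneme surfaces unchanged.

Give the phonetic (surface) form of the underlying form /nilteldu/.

[niːlteːldu]

/i/ (between /n/ and /l/) occurs before a voiced consonant → [iː] by rule 1.
/l/ (between /i/ and /t/): rule 2 targets it, but not word-finally → unchanged [l].
/t/ (between /l/ and /e/) fails the environment for rule 3, so it stays [t].
/e/ (between /t/ and /l/) occurs before a voiced consonant → [eː] by rule 1.
/l/ (between /e/ and /d/) fails the environment for rule 2, so it stays [l].
/u/ (word-final): rule 1 targets it, but not before a voiced consonant → unchanged [u].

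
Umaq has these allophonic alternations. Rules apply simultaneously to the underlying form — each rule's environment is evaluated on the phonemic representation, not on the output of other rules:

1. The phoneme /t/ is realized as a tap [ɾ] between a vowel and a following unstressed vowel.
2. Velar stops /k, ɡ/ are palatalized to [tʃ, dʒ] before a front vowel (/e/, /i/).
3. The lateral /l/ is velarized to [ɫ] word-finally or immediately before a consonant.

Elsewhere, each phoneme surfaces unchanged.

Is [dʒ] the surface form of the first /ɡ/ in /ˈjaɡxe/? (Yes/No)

No

/ɡ/ — between /a/ and /x/; rule 2 does not apply here → [ɡ].
The actual realization is [ɡ], not [dʒ].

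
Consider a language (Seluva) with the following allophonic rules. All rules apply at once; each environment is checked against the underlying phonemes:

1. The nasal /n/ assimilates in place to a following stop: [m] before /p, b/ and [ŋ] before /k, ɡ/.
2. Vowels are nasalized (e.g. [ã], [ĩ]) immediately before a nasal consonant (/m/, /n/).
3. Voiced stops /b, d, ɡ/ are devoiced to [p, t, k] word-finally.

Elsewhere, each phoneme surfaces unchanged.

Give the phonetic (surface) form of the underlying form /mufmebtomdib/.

/u/ — between /m/ and /f/; rule 2 does not apply here → [u].
/e/ (between /m/ and /b/): rule 2 targets it, but not before a nasal consonant → unchanged [e].
/b/ — between /e/ and /t/; rule 3 does not apply here → [b].
Rule 2 applies to /o/ (between /t/ and /m/: before a nasal consonant) → [õ].
/d/ — between /m/ and /i/; rule 3 does not apply here → [d].
/i/ (between /d/ and /b/) fails the environment for rule 2, so it stays [i].
Rule 3 applies to /b/ (word-final: word-finally) → [p].

[mufmebtõmdip]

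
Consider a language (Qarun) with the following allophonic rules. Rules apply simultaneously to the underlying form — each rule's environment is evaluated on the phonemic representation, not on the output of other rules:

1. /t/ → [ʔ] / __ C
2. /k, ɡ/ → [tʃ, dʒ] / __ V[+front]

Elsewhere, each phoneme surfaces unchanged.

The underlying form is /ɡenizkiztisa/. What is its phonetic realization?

/ɡ/ (word-initial) occurs before a front vowel → [dʒ] by rule 2.
/e/ stays [e].
/n/ stays [n].
/i/ stays [i].
/z/ stays [z].
/k/ (between /z/ and /i/) occurs before a front vowel → [tʃ] by rule 2.
/i/ stays [i].
/z/ (between /i/ and /t/) is unaffected → [z].
/t/ (between /z/ and /i/) fails the environment for rule 1, so it stays [t].
/i/ (between /t/ and /s/): no rule targets it → [i].
/s/ — not in any rule's target class → [s].
/a/ stays [a].

[dʒeniztʃiztisa]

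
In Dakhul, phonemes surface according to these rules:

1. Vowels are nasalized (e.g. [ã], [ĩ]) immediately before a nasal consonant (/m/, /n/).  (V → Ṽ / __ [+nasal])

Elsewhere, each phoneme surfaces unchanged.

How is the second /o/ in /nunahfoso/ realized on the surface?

/o/ (word-final) is in the target of rule 1 but the environment (before a nasal consonant) is not met → [o].

[o]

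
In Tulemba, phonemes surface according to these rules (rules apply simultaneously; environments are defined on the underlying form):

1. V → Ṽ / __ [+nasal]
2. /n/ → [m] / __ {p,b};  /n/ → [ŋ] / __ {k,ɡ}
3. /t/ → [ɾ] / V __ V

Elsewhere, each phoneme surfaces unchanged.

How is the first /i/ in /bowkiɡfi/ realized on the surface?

[i]

/i/ (between /k/ and /ɡ/) is in the target of rule 1 but the environment (before a nasal consonant) is not met → [i].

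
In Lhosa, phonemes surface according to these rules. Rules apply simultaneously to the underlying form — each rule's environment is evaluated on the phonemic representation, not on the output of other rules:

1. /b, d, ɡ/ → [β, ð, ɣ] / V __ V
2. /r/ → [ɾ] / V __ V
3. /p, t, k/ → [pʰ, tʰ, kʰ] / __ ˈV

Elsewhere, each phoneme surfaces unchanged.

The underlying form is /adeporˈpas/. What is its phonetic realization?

[aðeporˈpʰas]

/a/ (word-initial) is unaffected → [a].
Rule 1 applies to /d/ (between /a/ and /e/: between two vowels) → [ð].
/e/ — not in any rule's target class → [e].
/p/ (between /e/ and /o/) is in the target of rule 3 but the environment (immediately before a stressed vowel) is not met → [p].
/o/ (between /p/ and /r/) is unaffected → [o].
/r/ (between /o/ and /p/) is in the target of rule 2 but the environment (between two vowels) is not met → [r].
/p/ (between /r/ and /a/): immediately before a stressed vowel, so rule 3 applies → [pʰ].
/a/ (between /p/ and /s/) is unaffected → [a].
/s/ — not in any rule's target class → [s].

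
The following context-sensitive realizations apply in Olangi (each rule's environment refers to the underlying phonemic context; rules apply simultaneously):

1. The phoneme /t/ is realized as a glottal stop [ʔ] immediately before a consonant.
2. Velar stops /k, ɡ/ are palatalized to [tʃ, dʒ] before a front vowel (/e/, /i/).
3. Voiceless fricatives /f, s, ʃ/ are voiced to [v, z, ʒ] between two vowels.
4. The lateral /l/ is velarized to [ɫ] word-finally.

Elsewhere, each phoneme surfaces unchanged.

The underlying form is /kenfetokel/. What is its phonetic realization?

/k/ meets the environment for rule 2 (before a front vowel) → [tʃ].
/e/ (between /k/ and /n/): no rule targets it → [e].
/n/ (between /e/ and /f/): no rule targets it → [n].
/f/ (between /n/ and /e/) is in the target of rule 3 but the environment (between two vowels) is not met → [f].
/e/ stays [e].
/t/ (between /e/ and /o/) fails the environment for rule 1, so it stays [t].
/o/ stays [o].
Rule 2 applies to /k/ (between /o/ and /e/: before a front vowel) → [tʃ].
/e/ — not in any rule's target class → [e].
/l/ (word-final): word-finally, so rule 4 applies → [ɫ].

[tʃenfetotʃeɫ]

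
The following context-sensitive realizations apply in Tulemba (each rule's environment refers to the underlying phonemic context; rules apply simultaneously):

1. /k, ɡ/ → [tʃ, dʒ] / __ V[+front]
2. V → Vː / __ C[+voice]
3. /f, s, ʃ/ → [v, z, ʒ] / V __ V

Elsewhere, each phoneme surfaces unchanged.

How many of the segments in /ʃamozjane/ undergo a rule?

3

Segments that undergo a rule: /a/ → [aː] (rule 2); /o/ → [oː] (rule 2); /a/ → [aː] (rule 2).
All other segments surface unchanged.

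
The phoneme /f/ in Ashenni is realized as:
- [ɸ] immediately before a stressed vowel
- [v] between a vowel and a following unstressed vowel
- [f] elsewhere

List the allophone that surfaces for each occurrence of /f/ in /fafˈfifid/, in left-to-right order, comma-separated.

[f], [f], [ɸ], [v]

Occurrence 1 (position 1): no conditioning environment matches → elsewhere allophone [f].
Occurrence 2 (position 3): no conditioning environment matches → elsewhere allophone [f].
Occurrence 3 (position 4): immediately before a stressed vowel → [ɸ].
Occurrence 4 (position 6): between a vowel and a following unstressed vowel → [v].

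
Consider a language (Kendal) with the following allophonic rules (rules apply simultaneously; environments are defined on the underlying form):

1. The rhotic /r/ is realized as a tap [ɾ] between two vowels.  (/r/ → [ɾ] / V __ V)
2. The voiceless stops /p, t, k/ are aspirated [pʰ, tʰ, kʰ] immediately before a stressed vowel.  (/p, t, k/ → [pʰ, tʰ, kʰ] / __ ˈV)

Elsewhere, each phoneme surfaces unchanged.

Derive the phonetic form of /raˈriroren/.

/r/ (word-initial): rule 1 targets it, but not between two vowels → unchanged [r].
/a/ (between /r/ and /r/) is unaffected → [a].
/r/ — between /a/ and /i/, between two vowels — surfaces as [ɾ] (rule 1).
/i/ stays [i].
Rule 1 applies to /r/ (between /i/ and /o/: between two vowels) → [ɾ].
/o/ — not in any rule's target class → [o].
/r/ (between /o/ and /e/): between two vowels, so rule 1 applies → [ɾ].
/e/ — not in any rule's target class → [e].
/n/ (word-final) is unaffected → [n].

[raˈɾiɾoɾen]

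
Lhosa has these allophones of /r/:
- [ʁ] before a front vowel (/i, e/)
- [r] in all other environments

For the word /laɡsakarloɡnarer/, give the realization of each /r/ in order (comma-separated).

Occurrence 1 (position 8): no conditioning environment matches → elsewhere allophone [r].
Occurrence 2 (position 14): before a front vowel (/i, e/) → [ʁ].
Occurrence 3 (position 16): no conditioning environment matches → elsewhere allophone [r].

[r], [ʁ], [r]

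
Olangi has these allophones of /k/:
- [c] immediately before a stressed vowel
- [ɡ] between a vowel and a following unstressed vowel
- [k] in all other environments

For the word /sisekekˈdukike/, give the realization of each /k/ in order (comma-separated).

[ɡ], [k], [ɡ], [ɡ]

Occurrence 1 (position 5): between a vowel and a following unstressed vowel → [ɡ].
Occurrence 2 (position 7): no conditioning environment matches → elsewhere allophone [k].
Occurrence 3 (position 10): between a vowel and a following unstressed vowel → [ɡ].
Occurrence 4 (position 12): between a vowel and a following unstressed vowel → [ɡ].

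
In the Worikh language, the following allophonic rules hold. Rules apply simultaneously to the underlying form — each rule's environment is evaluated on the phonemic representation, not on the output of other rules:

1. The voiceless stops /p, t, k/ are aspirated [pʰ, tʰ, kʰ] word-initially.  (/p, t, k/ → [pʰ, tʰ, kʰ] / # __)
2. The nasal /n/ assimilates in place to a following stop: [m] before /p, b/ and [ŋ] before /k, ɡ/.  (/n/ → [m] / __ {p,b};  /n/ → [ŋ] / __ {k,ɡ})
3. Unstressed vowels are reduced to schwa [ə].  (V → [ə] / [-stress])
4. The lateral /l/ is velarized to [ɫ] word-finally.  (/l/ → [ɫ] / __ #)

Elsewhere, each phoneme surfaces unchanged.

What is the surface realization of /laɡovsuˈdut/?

[ləɡəvsəˈdut]

/l/ (word-initial) fails the environment for rule 4, so it stays [l].
/a/ (between /l/ and /ɡ/): in an unstressed syllable, so rule 3 applies → [ə].
/ɡ/ (between /a/ and /o/): no rule targets it → [ɡ].
/o/ meets the environment for rule 3 (in an unstressed syllable) → [ə].
/v/ stays [v].
/s/ — not in any rule's target class → [s].
/u/ (between /s/ and /d/) occurs in an unstressed syllable → [ə] by rule 3.
/d/ — not in any rule's target class → [d].
/u/ (between /d/ and /t/) is in the target of rule 3 but the environment (in an unstressed syllable) is not met → [u].
/t/ (word-final): rule 1 targets it, but not word-initially → unchanged [t].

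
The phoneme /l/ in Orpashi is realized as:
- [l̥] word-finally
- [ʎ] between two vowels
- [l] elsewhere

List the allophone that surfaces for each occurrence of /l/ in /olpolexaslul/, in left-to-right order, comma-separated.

Occurrence 1 (position 2): no conditioning environment matches → elsewhere allophone [l].
Occurrence 2 (position 5): between two vowels → [ʎ].
Occurrence 3 (position 10): no conditioning environment matches → elsewhere allophone [l].
Occurrence 4 (position 12): word-finally → [l̥].

[l], [ʎ], [l], [l̥]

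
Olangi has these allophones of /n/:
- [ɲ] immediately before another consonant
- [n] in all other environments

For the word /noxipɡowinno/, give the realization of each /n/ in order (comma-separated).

[n], [ɲ], [n]

Occurrence 1 (position 1): no conditioning environment matches → elsewhere allophone [n].
Occurrence 2 (position 10): immediately before another consonant → [ɲ].
Occurrence 3 (position 11): no conditioning environment matches → elsewhere allophone [n].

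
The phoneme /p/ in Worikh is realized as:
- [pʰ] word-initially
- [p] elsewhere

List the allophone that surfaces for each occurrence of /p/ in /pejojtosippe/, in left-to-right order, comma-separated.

[pʰ], [p], [p]

Occurrence 1 (position 1): word-initially → [pʰ].
Occurrence 2 (position 10): no conditioning environment matches → elsewhere allophone [p].
Occurrence 3 (position 11): no conditioning environment matches → elsewhere allophone [p].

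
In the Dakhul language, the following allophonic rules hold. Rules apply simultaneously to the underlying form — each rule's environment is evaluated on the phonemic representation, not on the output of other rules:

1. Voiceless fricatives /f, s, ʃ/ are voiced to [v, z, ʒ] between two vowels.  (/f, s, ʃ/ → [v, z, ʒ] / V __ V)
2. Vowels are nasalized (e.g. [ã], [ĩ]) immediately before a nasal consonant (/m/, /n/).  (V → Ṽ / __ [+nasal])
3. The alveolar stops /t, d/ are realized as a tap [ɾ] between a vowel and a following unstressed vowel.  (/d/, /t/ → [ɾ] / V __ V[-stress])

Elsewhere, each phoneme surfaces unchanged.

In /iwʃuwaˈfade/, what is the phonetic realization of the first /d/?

Rule 3 applies to /d/ (between /a/ and /e/: between a vowel and a following unstressed vowel) → [ɾ].

[ɾ]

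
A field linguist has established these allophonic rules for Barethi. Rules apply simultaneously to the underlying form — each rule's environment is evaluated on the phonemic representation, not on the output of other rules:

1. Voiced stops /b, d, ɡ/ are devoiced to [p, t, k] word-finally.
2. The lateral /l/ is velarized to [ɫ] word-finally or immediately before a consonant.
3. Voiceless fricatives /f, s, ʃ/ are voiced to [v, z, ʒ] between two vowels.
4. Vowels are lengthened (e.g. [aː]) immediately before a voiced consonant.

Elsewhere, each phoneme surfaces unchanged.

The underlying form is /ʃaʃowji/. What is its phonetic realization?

[ʃaʒoːwji]

/ʃ/ (word-initial) fails the environment for rule 3, so it stays [ʃ].
/a/ (between /ʃ/ and /ʃ/) is in the target of rule 4 but the environment (before a voiced consonant) is not met → [a].
/ʃ/ meets the environment for rule 3 (between two vowels) → [ʒ].
/o/ (between /ʃ/ and /w/) occurs before a voiced consonant → [oː] by rule 4.
/w/ — not in any rule's target class → [w].
/j/ — not in any rule's target class → [j].
/i/ (word-final) fails the environment for rule 4, so it stays [i].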